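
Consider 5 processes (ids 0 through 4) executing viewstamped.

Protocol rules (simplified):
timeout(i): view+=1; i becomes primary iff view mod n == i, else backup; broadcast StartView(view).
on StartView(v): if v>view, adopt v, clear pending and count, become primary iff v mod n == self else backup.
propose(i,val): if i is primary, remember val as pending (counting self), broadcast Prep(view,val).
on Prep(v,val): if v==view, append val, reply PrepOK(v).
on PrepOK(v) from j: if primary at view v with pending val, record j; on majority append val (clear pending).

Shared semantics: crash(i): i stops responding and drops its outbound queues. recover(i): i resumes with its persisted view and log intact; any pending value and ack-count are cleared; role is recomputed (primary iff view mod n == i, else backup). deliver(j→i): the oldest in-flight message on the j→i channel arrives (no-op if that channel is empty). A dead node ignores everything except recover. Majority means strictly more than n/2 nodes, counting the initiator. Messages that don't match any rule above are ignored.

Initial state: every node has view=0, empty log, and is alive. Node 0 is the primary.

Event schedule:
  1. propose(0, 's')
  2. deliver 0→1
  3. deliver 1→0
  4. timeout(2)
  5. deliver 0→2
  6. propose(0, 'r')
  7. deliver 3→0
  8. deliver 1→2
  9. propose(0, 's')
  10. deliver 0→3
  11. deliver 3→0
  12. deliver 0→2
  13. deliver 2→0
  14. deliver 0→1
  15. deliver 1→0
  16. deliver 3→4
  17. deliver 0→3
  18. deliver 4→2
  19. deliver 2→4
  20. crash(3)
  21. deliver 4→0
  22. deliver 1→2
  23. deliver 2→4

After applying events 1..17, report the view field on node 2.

1

1. propose(0,'s'):  nop
2. deliver 0→1:  <1:back v0 s>
3. deliver 1→0:  nop
4. timeout(2):  <2:back v1 ->
5. deliver 0→2:  nop
6. propose(0,'r'):  nop
7. deliver 3→0:  nop
8. deliver 1→2:  nop
9. propose(0,'s'):  nop
10. deliver 0→3:  <3:back v0 s>
11. deliver 3→0:  nop
12. deliver 0→2:  nop
13. deliver 2→0:  <0:back v1 ->
14. deliver 0→1:  <1:back v0 s,r>
15. deliver 1→0:  nop
16. deliver 3→4:  nop
17. deliver 0→3:  <3:back v0 s,r>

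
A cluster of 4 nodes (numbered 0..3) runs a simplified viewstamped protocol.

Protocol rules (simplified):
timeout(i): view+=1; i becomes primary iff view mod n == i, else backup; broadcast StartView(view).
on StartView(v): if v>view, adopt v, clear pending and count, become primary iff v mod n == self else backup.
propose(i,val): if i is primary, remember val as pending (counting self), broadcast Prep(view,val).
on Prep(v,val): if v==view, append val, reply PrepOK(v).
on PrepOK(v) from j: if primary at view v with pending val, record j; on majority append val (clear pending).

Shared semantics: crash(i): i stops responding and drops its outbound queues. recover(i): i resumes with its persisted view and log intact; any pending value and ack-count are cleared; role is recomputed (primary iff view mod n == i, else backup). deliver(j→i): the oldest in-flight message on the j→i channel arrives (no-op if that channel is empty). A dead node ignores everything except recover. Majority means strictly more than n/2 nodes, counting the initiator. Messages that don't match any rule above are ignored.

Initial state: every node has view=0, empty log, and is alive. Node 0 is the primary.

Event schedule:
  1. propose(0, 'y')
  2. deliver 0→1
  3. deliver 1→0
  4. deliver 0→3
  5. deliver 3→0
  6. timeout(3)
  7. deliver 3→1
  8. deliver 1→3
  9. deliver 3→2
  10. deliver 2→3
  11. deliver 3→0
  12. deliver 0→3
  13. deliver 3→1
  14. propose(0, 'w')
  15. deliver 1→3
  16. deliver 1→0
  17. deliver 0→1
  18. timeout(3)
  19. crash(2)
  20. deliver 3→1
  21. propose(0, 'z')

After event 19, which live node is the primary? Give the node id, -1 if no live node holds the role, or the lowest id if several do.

1

[1] propose(0,'y') → ∅
[2] deliver 0→1 → N1(back v0 [y])
[3] deliver 1→0 → ∅
[4] deliver 0→3 → N3(back v0 [y])
[5] deliver 3→0 → N0(prim v0 [y])
[6] timeout(3) → N3(back v1 [y])
[7] deliver 3→1 → N1(prim v1 [y])
[8] deliver 1→3 → ∅
[9] deliver 3→2 → N2(back v1 [-])
[10] deliver 2→3 → ∅
[11] deliver 3→0 → N0(back v1 [y])
[12] deliver 0→3 → ∅
[13] deliver 3→1 → ∅
[14] propose(0,'w') → ∅
[15] deliver 1→3 → ∅
[16] deliver 1→0 → ∅
[17] deliver 0→1 → ∅
[18] timeout(3) → N3(back v2 [y])
[19] crash(2) → N2(✗back v1 [-])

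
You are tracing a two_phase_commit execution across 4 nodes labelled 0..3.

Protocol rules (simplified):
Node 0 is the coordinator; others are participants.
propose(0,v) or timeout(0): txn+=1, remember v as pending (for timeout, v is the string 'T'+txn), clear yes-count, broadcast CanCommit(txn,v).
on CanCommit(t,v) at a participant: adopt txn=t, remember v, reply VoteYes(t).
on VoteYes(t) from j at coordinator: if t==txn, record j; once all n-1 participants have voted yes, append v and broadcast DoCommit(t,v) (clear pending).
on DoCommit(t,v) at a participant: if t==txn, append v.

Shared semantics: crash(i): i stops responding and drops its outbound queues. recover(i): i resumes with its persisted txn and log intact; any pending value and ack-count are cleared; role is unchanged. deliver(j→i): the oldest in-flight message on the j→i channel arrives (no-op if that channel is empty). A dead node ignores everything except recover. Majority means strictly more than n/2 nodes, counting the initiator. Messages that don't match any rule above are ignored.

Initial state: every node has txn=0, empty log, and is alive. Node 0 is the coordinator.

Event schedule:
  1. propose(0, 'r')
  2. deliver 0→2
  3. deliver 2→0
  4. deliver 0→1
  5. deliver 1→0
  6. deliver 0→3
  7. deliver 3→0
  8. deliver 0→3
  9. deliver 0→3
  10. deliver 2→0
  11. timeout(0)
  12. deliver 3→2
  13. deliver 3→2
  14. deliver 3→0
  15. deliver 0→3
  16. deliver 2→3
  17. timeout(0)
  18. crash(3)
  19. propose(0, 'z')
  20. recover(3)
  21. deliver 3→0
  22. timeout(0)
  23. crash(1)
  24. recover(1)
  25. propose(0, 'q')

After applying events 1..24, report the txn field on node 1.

step 1 propose(0,'r'): 0={coor,t=1,log=-}
step 2 deliver 0→2: 2={part,t=1,log=-}
step 3 deliver 2→0: —
step 4 deliver 0→1: 1={part,t=1,log=-}
step 5 deliver 1→0: —
step 6 deliver 0→3: 3={part,t=1,log=-}
step 7 deliver 3→0: 0={coor,t=1,log=r}
step 8 deliver 0→3: 3={part,t=1,log=r}
step 9 deliver 0→3: —
step 10 deliver 2→0: —
step 11 timeout(0): 0={coor,t=2,log=r}
step 12 deliver 3→2: —
step 13 deliver 3→2: —
step 14 deliver 3→0: —
step 15 deliver 0→3: 3={part,t=2,log=r}
step 16 deliver 2→3: —
step 17 timeout(0): 0={coor,t=3,log=r}
step 18 crash(3): 3={✗part,t=2,log=r}
step 19 propose(0,'z'): 0={coor,t=4,log=r}
step 20 recover(3): 3={part,t=2,log=r}
step 21 deliver 3→0: —
step 22 timeout(0): 0={coor,t=5,log=r}
step 23 crash(1): 1={✗part,t=1,log=-}
step 24 recover(1): 1={part,t=1,log=-}

1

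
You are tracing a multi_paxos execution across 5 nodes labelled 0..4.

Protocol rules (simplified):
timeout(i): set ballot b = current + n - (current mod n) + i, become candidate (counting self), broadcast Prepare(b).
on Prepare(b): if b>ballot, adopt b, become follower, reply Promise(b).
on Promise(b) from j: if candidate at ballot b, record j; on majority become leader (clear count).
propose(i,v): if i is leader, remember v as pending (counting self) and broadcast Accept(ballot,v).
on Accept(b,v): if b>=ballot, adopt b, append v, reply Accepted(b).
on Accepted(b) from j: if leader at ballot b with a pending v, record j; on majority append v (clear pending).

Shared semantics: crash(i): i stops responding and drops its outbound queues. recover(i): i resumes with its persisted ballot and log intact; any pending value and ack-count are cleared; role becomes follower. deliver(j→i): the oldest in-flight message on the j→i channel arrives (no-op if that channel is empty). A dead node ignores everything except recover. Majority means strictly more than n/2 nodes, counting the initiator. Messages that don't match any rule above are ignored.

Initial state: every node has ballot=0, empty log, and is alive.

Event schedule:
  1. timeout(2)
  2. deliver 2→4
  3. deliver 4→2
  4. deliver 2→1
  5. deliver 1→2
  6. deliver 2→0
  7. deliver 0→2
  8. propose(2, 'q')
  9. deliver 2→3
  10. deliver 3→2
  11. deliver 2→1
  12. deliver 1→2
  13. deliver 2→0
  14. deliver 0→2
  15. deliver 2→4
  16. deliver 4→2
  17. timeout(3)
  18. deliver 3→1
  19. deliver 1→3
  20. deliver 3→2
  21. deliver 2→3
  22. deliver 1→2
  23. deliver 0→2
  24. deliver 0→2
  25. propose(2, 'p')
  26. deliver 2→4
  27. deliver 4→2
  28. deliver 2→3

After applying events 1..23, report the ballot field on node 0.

after 1 — timeout(2): n2:cand/b7/[-]
after 2 — deliver 2→4: n4:foll/b7/[-]
after 3 — deliver 4→2: ·
after 4 — deliver 2→1: n1:foll/b7/[-]
after 5 — deliver 1→2: n2:lead/b7/[-]
after 6 — deliver 2→0: n0:foll/b7/[-]
after 7 — deliver 0→2: ·
after 8 — propose(2,'q'): ·
after 9 — deliver 2→3: n3:foll/b7/[-]
after 10 — deliver 3→2: ·
after 11 — deliver 2→1: n1:foll/b7/[q]
after 12 — deliver 1→2: ·
after 13 — deliver 2→0: n0:foll/b7/[q]
after 14 — deliver 0→2: n2:lead/b7/[q]
after 15 — deliver 2→4: n4:foll/b7/[q]
after 16 — deliver 4→2: ·
after 17 — timeout(3): n3:cand/b13/[-]
after 18 — deliver 3→1: n1:foll/b13/[q]
after 19 — deliver 1→3: ·
after 20 — deliver 3→2: n2:foll/b13/[q]
after 21 — deliver 2→3: ·
after 22 — deliver 1→2: ·
after 23 — deliver 0→2: ·

7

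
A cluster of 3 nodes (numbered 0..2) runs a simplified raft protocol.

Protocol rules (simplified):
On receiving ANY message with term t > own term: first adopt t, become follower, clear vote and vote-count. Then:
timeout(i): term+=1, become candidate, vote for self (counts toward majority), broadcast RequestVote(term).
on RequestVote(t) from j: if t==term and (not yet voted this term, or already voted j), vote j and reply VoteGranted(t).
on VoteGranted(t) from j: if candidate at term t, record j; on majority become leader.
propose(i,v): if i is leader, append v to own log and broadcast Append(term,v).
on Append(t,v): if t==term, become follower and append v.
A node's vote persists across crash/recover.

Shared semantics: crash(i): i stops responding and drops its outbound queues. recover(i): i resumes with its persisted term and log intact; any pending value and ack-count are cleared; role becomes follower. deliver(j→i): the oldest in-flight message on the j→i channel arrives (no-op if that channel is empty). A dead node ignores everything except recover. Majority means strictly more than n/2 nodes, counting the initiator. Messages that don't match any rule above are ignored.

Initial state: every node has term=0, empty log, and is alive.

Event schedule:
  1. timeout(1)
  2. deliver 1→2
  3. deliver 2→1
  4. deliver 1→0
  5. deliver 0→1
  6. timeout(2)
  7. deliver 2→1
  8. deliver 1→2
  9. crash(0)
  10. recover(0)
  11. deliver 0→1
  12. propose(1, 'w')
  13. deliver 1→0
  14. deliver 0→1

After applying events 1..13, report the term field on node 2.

after 1 — timeout(1): n1:cand/t1/[-]
after 2 — deliver 1→2: n2:foll/t1/[-]
after 3 — deliver 2→1: n1:lead/t1/[-]
after 4 — deliver 1→0: n0:foll/t1/[-]
after 5 — deliver 0→1: ·
after 6 — timeout(2): n2:cand/t2/[-]
after 7 — deliver 2→1: n1:foll/t2/[-]
after 8 — deliver 1→2: n2:lead/t2/[-]
after 9 — crash(0): n0:✗foll/t1/[-]
after 10 — recover(0): n0:foll/t1/[-]
after 11 — deliver 0→1: ·
after 12 — propose(1,'w'): ·
after 13 — deliver 1→0: ·

2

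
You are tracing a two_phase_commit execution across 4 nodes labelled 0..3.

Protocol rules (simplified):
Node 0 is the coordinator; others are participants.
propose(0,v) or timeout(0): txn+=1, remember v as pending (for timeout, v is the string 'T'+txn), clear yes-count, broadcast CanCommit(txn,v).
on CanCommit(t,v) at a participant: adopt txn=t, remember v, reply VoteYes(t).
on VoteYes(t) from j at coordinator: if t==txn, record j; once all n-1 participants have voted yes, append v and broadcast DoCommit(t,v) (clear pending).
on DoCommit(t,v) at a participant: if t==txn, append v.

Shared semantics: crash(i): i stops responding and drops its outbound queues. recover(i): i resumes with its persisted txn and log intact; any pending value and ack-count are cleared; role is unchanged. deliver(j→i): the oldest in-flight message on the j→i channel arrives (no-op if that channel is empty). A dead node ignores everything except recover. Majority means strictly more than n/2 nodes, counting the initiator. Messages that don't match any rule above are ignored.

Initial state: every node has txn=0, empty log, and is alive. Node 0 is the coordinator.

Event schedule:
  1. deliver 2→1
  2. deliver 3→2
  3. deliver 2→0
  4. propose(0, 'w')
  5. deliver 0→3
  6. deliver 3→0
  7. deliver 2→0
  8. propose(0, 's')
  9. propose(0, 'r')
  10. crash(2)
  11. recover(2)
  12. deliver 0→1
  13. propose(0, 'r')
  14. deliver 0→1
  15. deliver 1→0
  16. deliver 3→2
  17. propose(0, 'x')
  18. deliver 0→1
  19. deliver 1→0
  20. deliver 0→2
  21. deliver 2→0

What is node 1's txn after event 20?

3

1. deliver 2→1:  nop
2. deliver 3→2:  nop
3. deliver 2→0:  nop
4. propose(0,'w'):  <0:coor t1 ->
5. deliver 0→3:  <3:part t1 ->
6. deliver 3→0:  nop
7. deliver 2→0:  nop
8. propose(0,'s'):  <0:coor t2 ->
9. propose(0,'r'):  <0:coor t3 ->
10. crash(2):  <2:✗part t0 ->
11. recover(2):  <2:part t0 ->
12. deliver 0→1:  <1:part t1 ->
13. propose(0,'r'):  <0:coor t4 ->
14. deliver 0→1:  <1:part t2 ->
15. deliver 1→0:  nop
16. deliver 3→2:  nop
17. propose(0,'x'):  <0:coor t5 ->
18. deliver 0→1:  <1:part t3 ->
19. deliver 1→0:  nop
20. deliver 0→2:  <2:part t1 ->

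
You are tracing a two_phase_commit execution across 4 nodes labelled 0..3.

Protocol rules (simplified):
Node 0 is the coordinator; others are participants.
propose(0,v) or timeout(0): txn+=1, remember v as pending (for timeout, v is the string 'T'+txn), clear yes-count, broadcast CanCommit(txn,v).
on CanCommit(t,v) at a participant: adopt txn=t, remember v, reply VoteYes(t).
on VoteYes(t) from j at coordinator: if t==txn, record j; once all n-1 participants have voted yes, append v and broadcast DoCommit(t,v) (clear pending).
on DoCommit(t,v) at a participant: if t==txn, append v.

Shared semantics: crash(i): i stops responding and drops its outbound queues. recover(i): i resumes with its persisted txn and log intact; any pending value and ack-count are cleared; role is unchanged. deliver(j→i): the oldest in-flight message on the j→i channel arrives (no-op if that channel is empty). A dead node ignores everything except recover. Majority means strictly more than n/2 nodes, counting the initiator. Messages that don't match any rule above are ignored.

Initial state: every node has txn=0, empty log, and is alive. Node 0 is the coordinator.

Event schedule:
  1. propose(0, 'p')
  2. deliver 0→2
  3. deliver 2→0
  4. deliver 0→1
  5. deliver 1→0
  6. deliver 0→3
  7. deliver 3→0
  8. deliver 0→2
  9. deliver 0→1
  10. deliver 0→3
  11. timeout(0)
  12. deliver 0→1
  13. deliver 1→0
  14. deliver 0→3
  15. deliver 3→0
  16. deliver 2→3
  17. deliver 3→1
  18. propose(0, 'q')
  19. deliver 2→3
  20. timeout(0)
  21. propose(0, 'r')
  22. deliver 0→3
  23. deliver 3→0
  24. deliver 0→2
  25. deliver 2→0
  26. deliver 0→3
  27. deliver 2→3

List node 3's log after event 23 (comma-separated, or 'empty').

after 1 — propose(0,'p'): n0:coor/t1/[-]
after 2 — deliver 0→2: n2:part/t1/[-]
after 3 — deliver 2→0: ·
after 4 — deliver 0→1: n1:part/t1/[-]
after 5 — deliver 1→0: ·
after 6 — deliver 0→3: n3:part/t1/[-]
after 7 — deliver 3→0: n0:coor/t1/[p]
after 8 — deliver 0→2: n2:part/t1/[p]
after 9 — deliver 0→1: n1:part/t1/[p]
after 10 — deliver 0→3: n3:part/t1/[p]
after 11 — timeout(0): n0:coor/t2/[p]
after 12 — deliver 0→1: n1:part/t2/[p]
after 13 — deliver 1→0: ·
after 14 — deliver 0→3: n3:part/t2/[p]
after 15 — deliver 3→0: ·
after 16 — deliver 2→3: ·
after 17 — deliver 3→1: ·
after 18 — propose(0,'q'): n0:coor/t3/[p]
after 19 — deliver 2→3: ·
after 20 — timeout(0): n0:coor/t4/[p]
after 21 — propose(0,'r'): n0:coor/t5/[p]
after 22 — deliver 0→3: n3:part/t3/[p]
after 23 — deliver 3→0: ·

p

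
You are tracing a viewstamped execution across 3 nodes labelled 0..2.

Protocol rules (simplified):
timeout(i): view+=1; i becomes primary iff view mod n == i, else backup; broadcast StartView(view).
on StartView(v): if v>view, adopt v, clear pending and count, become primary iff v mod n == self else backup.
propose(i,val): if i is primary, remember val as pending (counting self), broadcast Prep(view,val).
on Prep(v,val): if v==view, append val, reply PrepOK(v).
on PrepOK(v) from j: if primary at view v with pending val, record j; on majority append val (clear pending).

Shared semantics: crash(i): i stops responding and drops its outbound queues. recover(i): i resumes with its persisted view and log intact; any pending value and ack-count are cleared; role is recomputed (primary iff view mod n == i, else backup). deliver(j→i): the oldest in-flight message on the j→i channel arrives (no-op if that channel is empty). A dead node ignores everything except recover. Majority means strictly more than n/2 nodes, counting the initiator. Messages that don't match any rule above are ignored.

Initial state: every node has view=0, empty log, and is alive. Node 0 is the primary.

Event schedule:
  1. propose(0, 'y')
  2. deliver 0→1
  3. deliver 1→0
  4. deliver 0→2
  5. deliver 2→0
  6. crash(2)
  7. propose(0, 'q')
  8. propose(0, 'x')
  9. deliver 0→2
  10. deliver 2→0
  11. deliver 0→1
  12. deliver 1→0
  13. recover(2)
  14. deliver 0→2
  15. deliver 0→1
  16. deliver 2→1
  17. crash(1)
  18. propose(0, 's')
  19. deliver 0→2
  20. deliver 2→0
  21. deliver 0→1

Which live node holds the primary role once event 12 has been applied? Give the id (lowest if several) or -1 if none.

1. propose(0,'y'):  nop
2. deliver 0→1:  <1:back v0 y>
3. deliver 1→0:  <0:prim v0 y>
4. deliver 0→2:  <2:back v0 y>
5. deliver 2→0:  nop
6. crash(2):  <2:✗back v0 y>
7. propose(0,'q'):  nop
8. propose(0,'x'):  nop
9. deliver 0→2:  nop
10. deliver 2→0:  nop
11. deliver 0→1:  <1:back v0 y,q>
12. deliver 1→0:  <0:prim v0 y,x>

0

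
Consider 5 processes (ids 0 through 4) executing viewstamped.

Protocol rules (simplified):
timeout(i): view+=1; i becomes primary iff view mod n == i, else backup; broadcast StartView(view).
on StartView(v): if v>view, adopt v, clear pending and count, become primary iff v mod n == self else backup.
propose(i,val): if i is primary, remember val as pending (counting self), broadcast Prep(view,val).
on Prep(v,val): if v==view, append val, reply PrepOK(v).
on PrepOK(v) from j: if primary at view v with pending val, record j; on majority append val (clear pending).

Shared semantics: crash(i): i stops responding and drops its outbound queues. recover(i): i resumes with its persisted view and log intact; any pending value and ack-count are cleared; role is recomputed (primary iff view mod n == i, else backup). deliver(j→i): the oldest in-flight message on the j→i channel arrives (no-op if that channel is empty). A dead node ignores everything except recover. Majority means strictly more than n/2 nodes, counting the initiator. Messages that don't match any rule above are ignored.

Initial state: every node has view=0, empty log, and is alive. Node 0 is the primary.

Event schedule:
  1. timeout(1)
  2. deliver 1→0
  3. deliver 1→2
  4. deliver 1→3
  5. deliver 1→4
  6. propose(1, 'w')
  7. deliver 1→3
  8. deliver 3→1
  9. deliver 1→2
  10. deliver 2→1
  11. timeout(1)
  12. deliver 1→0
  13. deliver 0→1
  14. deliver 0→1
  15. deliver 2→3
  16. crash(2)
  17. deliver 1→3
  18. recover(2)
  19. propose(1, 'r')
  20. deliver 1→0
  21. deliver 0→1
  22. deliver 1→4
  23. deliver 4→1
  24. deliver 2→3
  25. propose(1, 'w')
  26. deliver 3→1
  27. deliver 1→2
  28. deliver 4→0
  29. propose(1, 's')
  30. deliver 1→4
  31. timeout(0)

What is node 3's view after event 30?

2

[1] timeout(1) → N1(prim v1 [-])
[2] deliver 1→0 → N0(back v1 [-])
[3] deliver 1→2 → N2(back v1 [-])
[4] deliver 1→3 → N3(back v1 [-])
[5] deliver 1→4 → N4(back v1 [-])
[6] propose(1,'w') → ∅
[7] deliver 1→3 → N3(back v1 [w])
[8] deliver 3→1 → ∅
[9] deliver 1→2 → N2(back v1 [w])
[10] deliver 2→1 → N1(prim v1 [w])
[11] timeout(1) → N1(back v2 [w])
[12] deliver 1→0 → N0(back v1 [w])
[13] deliver 0→1 → ∅
[14] deliver 0→1 → ∅
[15] deliver 2→3 → ∅
[16] crash(2) → N2(✗back v1 [w])
[17] deliver 1→3 → N3(back v2 [w])
[18] recover(2) → N2(back v1 [w])
[19] propose(1,'r') → ∅
[20] deliver 1→0 → N0(back v2 [w])
[21] deliver 0→1 → ∅
[22] deliver 1→4 → N4(back v1 [w])
[23] deliver 4→1 → ∅
[24] deliver 2→3 → ∅
[25] propose(1,'w') → ∅
[26] deliver 3→1 → ∅
[27] deliver 1→2 → N2(prim v2 [w])
[28] deliver 4→0 → ∅
[29] propose(1,'s') → ∅
[30] deliver 1→4 → N4(back v2 [w])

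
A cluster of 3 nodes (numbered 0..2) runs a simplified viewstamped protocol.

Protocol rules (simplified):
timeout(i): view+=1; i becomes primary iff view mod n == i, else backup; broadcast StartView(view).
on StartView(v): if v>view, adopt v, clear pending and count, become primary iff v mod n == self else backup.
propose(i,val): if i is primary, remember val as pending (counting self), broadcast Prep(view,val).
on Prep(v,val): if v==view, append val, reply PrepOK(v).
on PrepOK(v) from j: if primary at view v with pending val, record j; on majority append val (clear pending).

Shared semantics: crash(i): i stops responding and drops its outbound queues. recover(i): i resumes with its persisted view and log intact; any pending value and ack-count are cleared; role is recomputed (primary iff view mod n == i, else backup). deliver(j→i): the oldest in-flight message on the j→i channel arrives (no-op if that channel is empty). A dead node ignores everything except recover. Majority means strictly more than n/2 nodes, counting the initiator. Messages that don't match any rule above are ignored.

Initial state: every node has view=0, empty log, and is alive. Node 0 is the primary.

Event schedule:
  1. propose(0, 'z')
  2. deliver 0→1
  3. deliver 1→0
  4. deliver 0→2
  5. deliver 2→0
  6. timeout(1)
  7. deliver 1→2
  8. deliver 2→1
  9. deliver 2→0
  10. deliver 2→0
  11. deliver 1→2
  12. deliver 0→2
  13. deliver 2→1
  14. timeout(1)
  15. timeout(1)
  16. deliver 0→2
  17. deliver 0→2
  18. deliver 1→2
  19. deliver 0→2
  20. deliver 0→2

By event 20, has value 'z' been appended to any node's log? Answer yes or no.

yes

1. propose(0,'z'):  nop
2. deliver 0→1:  <1:back v0 z>
3. deliver 1→0:  <0:prim v0 z>
4. deliver 0→2:  <2:back v0 z>
5. deliver 2→0:  nop
6. timeout(1):  <1:prim v1 z>
7. deliver 1→2:  <2:back v1 z>
8. deliver 2→1:  nop
9. deliver 2→0:  nop
10. deliver 2→0:  nop
11. deliver 1→2:  nop
12. deliver 0→2:  nop
13. deliver 2→1:  nop
14. timeout(1):  <1:back v2 z>
15. timeout(1):  <1:back v3 z>
16. deliver 0→2:  nop
17. deliver 0→2:  nop
18. deliver 1→2:  <2:prim v2 z>
19. deliver 0→2:  nop
20. deliver 0→2:  nop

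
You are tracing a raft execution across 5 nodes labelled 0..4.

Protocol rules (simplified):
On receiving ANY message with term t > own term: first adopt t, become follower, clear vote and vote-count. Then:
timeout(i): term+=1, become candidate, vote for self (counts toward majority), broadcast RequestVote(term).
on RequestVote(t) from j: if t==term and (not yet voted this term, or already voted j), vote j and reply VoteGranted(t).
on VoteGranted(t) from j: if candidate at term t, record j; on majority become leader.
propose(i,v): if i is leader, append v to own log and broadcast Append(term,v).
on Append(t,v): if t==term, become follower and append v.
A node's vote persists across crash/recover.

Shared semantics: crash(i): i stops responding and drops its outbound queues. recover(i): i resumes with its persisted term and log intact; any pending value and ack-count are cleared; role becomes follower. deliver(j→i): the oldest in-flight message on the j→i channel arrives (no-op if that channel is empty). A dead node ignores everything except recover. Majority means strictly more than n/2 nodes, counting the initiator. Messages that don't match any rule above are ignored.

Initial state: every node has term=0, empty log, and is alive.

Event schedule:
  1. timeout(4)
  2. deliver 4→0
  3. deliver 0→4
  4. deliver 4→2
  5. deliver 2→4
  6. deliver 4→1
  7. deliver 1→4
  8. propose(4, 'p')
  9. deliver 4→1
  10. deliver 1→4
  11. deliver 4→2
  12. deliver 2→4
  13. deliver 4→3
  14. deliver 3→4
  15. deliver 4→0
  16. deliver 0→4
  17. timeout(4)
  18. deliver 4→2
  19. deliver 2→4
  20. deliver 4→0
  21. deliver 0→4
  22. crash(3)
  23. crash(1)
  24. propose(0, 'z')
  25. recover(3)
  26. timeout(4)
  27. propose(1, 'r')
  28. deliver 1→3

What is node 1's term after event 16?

1. timeout(4):  <4:cand t1 ->
2. deliver 4→0:  <0:foll t1 ->
3. deliver 0→4:  nop
4. deliver 4→2:  <2:foll t1 ->
5. deliver 2→4:  <4:lead t1 ->
6. deliver 4→1:  <1:foll t1 ->
7. deliver 1→4:  nop
8. propose(4,'p'):  <4:lead t1 p>
9. deliver 4→1:  <1:foll t1 p>
10. deliver 1→4:  nop
11. deliver 4→2:  <2:foll t1 p>
12. deliver 2→4:  nop
13. deliver 4→3:  <3:foll t1 ->
14. deliver 3→4:  nop
15. deliver 4→0:  <0:foll t1 p>
16. deliver 0→4:  nop

1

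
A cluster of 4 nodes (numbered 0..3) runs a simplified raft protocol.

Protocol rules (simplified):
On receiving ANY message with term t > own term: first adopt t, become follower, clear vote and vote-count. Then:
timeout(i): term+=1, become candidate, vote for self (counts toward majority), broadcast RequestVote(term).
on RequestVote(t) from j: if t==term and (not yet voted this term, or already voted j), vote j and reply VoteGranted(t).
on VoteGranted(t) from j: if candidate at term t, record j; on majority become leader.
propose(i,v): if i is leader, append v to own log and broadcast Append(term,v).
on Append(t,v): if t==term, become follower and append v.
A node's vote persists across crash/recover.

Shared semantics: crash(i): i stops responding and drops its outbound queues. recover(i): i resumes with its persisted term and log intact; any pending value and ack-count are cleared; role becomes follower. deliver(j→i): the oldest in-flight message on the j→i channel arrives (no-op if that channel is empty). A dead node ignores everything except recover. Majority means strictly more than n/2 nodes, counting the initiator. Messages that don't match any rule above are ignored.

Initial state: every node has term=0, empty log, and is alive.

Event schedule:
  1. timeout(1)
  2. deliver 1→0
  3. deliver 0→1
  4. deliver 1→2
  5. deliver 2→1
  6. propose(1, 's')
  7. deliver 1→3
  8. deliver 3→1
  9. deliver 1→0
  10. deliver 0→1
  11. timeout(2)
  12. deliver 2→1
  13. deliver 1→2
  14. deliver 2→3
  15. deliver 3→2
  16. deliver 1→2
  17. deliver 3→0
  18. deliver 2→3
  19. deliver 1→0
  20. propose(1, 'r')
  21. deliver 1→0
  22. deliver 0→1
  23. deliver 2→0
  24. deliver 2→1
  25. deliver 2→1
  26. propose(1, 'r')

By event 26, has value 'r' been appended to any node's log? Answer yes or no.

step 1 timeout(1): 1={cand,t=1,log=-}
step 2 deliver 1→0: 0={foll,t=1,log=-}
step 3 deliver 0→1: —
step 4 deliver 1→2: 2={foll,t=1,log=-}
step 5 deliver 2→1: 1={lead,t=1,log=-}
step 6 propose(1,'s'): 1={lead,t=1,log=s}
step 7 deliver 1→3: 3={foll,t=1,log=-}
step 8 deliver 3→1: —
step 9 deliver 1→0: 0={foll,t=1,log=s}
step 10 deliver 0→1: —
step 11 timeout(2): 2={cand,t=2,log=-}
step 12 deliver 2→1: 1={foll,t=2,log=s}
step 13 deliver 1→2: —
step 14 deliver 2→3: 3={foll,t=2,log=-}
step 15 deliver 3→2: —
step 16 deliver 1→2: 2={lead,t=2,log=-}
step 17 deliver 3→0: —
step 18 deliver 2→3: —
step 19 deliver 1→0: —
step 20 propose(1,'r'): —
step 21 deliver 1→0: —
step 22 deliver 0→1: —
step 23 deliver 2→0: 0={foll,t=2,log=s}
step 24 deliver 2→1: —
step 25 deliver 2→1: —
step 26 propose(1,'r'): —

no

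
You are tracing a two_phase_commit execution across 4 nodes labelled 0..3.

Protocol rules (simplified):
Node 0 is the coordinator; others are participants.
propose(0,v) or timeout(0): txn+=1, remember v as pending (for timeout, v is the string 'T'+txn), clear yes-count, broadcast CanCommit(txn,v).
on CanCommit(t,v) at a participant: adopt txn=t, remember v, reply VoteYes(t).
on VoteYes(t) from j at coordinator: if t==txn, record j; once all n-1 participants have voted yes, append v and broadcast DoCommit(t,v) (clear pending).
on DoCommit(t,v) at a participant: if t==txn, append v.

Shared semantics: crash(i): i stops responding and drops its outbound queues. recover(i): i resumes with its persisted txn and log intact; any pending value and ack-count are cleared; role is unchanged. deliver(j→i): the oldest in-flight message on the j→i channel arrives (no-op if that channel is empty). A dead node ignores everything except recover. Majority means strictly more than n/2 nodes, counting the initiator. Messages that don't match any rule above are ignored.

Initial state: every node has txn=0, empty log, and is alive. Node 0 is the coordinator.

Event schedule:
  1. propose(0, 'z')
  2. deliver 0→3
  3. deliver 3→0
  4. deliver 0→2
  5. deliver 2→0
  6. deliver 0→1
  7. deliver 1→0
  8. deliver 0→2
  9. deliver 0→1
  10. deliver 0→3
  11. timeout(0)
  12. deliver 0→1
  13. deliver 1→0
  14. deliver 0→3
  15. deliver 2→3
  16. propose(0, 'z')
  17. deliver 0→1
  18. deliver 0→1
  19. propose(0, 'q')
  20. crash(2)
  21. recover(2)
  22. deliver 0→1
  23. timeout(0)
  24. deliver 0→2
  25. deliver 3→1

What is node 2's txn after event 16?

1

step 1 propose(0,'z'): 0={coor,t=1,log=-}
step 2 deliver 0→3: 3={part,t=1,log=-}
step 3 deliver 3→0: —
step 4 deliver 0→2: 2={part,t=1,log=-}
step 5 deliver 2→0: —
step 6 deliver 0→1: 1={part,t=1,log=-}
step 7 deliver 1→0: 0={coor,t=1,log=z}
step 8 deliver 0→2: 2={part,t=1,log=z}
step 9 deliver 0→1: 1={part,t=1,log=z}
step 10 deliver 0→3: 3={part,t=1,log=z}
step 11 timeout(0): 0={coor,t=2,log=z}
step 12 deliver 0→1: 1={part,t=2,log=z}
step 13 deliver 1→0: —
step 14 deliver 0→3: 3={part,t=2,log=z}
step 15 deliver 2→3: —
step 16 propose(0,'z'): 0={coor,t=3,log=z}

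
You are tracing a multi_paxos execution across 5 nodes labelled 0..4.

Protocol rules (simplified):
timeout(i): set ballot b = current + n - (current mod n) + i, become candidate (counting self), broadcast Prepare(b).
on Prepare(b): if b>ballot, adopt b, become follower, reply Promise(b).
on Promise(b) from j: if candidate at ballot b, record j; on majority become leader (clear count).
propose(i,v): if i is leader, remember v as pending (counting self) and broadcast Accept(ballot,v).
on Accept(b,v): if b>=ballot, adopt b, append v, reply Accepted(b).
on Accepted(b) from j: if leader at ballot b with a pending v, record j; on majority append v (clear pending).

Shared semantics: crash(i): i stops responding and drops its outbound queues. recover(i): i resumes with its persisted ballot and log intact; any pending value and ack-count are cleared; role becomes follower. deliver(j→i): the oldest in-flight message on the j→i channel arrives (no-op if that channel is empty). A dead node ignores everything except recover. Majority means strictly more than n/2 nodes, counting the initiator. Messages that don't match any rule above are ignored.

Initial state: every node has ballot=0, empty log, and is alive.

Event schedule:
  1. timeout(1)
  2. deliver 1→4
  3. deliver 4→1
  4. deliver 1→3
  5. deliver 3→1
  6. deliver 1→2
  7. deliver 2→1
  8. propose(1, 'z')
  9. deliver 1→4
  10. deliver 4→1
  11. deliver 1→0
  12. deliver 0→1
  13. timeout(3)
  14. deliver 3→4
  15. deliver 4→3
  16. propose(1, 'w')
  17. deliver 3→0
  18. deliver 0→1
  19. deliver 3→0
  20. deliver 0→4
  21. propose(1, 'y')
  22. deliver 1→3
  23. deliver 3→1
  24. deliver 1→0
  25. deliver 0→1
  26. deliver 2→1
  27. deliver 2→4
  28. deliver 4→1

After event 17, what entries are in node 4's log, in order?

z

[1] timeout(1) → N1(cand b6 [-])
[2] deliver 1→4 → N4(foll b6 [-])
[3] deliver 4→1 → ∅
[4] deliver 1→3 → N3(foll b6 [-])
[5] deliver 3→1 → N1(lead b6 [-])
[6] deliver 1→2 → N2(foll b6 [-])
[7] deliver 2→1 → ∅
[8] propose(1,'z') → ∅
[9] deliver 1→4 → N4(foll b6 [z])
[10] deliver 4→1 → ∅
[11] deliver 1→0 → N0(foll b6 [-])
[12] deliver 0→1 → ∅
[13] timeout(3) → N3(cand b13 [-])
[14] deliver 3→4 → N4(foll b13 [z])
[15] deliver 4→3 → ∅
[16] propose(1,'w') → ∅
[17] deliver 3→0 → N0(foll b13 [-])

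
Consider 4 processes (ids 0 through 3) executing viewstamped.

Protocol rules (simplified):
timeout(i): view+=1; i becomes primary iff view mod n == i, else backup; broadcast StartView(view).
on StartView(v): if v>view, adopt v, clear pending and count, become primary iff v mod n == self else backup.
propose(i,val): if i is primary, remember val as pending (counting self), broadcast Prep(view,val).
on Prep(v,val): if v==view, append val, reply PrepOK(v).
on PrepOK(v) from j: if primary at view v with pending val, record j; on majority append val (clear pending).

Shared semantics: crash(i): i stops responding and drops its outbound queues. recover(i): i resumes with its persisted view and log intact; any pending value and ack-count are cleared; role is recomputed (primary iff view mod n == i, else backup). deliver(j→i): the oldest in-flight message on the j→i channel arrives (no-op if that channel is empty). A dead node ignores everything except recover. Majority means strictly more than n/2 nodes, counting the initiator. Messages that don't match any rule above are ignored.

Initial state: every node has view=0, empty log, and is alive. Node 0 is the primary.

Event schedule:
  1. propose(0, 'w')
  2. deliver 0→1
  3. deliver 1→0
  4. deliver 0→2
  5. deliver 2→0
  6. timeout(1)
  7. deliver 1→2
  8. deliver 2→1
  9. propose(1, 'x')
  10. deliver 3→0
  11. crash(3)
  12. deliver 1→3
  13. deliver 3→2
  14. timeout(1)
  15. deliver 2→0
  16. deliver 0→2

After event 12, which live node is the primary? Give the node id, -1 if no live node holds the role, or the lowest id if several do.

0

e1 propose(0,'w'): ·
e2 deliver 0→1: 1[back,v=0,w]
e3 deliver 1→0: ·
e4 deliver 0→2: 2[back,v=0,w]
e5 deliver 2→0: 0[prim,v=0,w]
e6 timeout(1): 1[prim,v=1,w]
e7 deliver 1→2: 2[back,v=1,w]
e8 deliver 2→1: ·
e9 propose(1,'x'): ·
e10 deliver 3→0: ·
e11 crash(3): 3[✗back,v=0,-]
e12 deliver 1→3: ·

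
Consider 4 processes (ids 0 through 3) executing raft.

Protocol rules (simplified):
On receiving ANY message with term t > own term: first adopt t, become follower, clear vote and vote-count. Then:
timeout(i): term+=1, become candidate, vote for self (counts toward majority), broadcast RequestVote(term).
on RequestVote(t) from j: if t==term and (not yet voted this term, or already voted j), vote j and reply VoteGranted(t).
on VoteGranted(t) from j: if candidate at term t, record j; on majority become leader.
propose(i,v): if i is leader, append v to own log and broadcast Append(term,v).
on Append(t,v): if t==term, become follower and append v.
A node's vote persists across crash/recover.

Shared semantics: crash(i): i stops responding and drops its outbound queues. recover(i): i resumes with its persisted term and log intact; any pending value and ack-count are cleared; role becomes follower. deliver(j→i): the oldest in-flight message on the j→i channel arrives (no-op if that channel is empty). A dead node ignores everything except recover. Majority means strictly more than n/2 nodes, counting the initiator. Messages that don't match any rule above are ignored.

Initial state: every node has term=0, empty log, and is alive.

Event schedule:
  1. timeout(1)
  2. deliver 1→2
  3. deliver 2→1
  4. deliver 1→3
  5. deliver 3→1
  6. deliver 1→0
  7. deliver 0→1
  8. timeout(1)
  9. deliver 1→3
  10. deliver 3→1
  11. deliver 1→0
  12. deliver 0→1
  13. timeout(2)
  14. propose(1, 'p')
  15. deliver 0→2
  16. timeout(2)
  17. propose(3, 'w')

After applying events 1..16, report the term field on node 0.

[1] timeout(1) → N1(cand t1 [-])
[2] deliver 1→2 → N2(foll t1 [-])
[3] deliver 2→1 → ∅
[4] deliver 1→3 → N3(foll t1 [-])
[5] deliver 3→1 → N1(lead t1 [-])
[6] deliver 1→0 → N0(foll t1 [-])
[7] deliver 0→1 → ∅
[8] timeout(1) → N1(cand t2 [-])
[9] deliver 1→3 → N3(foll t2 [-])
[10] deliver 3→1 → ∅
[11] deliver 1→0 → N0(foll t2 [-])
[12] deliver 0→1 → N1(lead t2 [-])
[13] timeout(2) → N2(cand t2 [-])
[14] propose(1,'p') → N1(lead t2 [p])
[15] deliver 0→2 → ∅
[16] timeout(2) → N2(cand t3 [-])

2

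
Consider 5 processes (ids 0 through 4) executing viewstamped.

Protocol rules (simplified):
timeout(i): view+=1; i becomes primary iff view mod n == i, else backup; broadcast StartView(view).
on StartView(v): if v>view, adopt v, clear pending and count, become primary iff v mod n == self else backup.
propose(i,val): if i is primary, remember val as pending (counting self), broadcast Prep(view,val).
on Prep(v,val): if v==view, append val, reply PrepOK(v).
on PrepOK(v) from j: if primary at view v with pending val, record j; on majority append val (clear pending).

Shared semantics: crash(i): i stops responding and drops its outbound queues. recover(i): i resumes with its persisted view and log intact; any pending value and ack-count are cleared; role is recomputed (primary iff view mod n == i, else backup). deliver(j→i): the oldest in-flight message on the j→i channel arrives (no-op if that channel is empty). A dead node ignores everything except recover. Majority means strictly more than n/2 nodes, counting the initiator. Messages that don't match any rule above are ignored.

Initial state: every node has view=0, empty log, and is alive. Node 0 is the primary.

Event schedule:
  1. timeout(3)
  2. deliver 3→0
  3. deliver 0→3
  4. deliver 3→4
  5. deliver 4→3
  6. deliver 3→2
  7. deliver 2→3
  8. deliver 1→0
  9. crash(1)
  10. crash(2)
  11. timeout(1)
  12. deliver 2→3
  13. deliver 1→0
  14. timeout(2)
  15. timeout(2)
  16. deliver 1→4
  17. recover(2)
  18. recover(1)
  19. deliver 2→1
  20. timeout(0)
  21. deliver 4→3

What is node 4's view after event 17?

e1 timeout(3): 3[back,v=1,-]
e2 deliver 3→0: 0[back,v=1,-]
e3 deliver 0→3: ·
e4 deliver 3→4: 4[back,v=1,-]
e5 deliver 4→3: ·
e6 deliver 3→2: 2[back,v=1,-]
e7 deliver 2→3: ·
e8 deliver 1→0: ·
e9 crash(1): 1[✗back,v=0,-]
e10 crash(2): 2[✗back,v=1,-]
e11 timeout(1): ·
e12 deliver 2→3: ·
e13 deliver 1→0: ·
e14 timeout(2): ·
e15 timeout(2): ·
e16 deliver 1→4: ·
e17 recover(2): 2[back,v=1,-]

1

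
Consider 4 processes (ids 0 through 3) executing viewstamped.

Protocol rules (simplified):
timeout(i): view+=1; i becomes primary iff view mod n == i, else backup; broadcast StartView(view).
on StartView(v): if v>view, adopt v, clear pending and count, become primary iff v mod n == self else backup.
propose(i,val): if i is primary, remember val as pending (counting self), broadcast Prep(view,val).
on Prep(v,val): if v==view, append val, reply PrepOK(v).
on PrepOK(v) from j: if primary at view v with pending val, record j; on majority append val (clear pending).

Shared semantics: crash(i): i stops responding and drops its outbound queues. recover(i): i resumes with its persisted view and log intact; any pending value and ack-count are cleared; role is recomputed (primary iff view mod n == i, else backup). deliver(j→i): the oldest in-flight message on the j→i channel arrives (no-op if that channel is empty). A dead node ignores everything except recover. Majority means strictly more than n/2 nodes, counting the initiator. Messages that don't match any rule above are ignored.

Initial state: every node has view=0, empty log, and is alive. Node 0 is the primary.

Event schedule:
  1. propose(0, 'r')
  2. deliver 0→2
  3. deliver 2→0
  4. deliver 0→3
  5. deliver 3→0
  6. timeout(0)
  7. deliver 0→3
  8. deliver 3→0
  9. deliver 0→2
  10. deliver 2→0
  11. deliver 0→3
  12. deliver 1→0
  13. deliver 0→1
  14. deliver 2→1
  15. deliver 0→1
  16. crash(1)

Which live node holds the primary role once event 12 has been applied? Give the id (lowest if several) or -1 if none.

after 1 — propose(0,'r'): ·
after 2 — deliver 0→2: n2:back/v0/[r]
after 3 — deliver 2→0: ·
after 4 — deliver 0→3: n3:back/v0/[r]
after 5 — deliver 3→0: n0:prim/v0/[r]
after 6 — timeout(0): n0:back/v1/[r]
after 7 — deliver 0→3: n3:back/v1/[r]
after 8 — deliver 3→0: ·
after 9 — deliver 0→2: n2:back/v1/[r]
after 10 — deliver 2→0: ·
after 11 — deliver 0→3: ·
after 12 — deliver 1→0: ·

-1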